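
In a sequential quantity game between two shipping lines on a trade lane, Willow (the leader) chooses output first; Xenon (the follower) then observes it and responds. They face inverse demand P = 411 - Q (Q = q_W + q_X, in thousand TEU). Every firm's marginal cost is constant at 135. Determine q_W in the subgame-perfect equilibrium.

Solve by backward induction. Given q_W, the follower Xenon maximises π_X = (411 - q_W - q_X)q_X - 135q_X.
Follower FOC: 276 - q_W - 2q_X = 0, so q_X(q_W) = (276 - q_W)/2.
Willow substitutes q_X(q_W) into its own profit: π_W = q_W(411 - q_W - (276 - q_W)/2) - 135q_W = (273 - (1/2)q_W)q_W - 135q_W.
The leader's first-order condition 138 - q_W = 0 yields q_W = 138.
Then q_X = (276 - 138)/2 = 69.

138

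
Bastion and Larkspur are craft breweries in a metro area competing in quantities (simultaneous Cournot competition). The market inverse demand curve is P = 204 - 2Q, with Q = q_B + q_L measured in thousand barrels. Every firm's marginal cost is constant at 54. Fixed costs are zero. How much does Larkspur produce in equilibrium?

Each firm earns π_i = (204 - 2Q)q_i - 54q_i.
First-order condition (treating rivals' output as given): 150 - 4q_i - 2q_j = 0.
With identical firms every q_j equals q_i, so q_j = q_i and 150 = 6q_i, giving q_i = 25.

25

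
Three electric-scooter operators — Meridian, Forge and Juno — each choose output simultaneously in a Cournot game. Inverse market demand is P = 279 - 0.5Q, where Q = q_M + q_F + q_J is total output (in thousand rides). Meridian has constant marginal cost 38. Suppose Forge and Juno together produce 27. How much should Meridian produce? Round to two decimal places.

With rivals' combined output fixed at 27, Meridian's profit is π_M = (279 - (1/2)·27 - (1/2)q_M)q_M - (38q_M) = (531/2 - (1/2)q_M)q_M - (38q_M).
∂π_M/∂q_M = 455/2 - q_M = 0, so q_M = 455/2.

227.50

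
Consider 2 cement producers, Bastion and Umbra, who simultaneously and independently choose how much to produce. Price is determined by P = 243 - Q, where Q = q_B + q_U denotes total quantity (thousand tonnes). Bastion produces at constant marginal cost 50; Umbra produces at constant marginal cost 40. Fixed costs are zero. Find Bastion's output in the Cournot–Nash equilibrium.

Bastion's profit: π_B = (243 - Q)q_B - (50q_B). Setting ∂π_B/∂q_B = 0: 193 - 2q_B - (q_U) = 0.
Umbra's profit: π_U = (243 - Q)q_U - (40q_U). Setting ∂π_U/∂q_U = 0: 203 - 2q_U - (q_B) = 0.
So q_B = (193 - q_U)/2 and q_U = (203 - q_B)/2.
Solving the pair: q_B = 61, q_U = 71.

61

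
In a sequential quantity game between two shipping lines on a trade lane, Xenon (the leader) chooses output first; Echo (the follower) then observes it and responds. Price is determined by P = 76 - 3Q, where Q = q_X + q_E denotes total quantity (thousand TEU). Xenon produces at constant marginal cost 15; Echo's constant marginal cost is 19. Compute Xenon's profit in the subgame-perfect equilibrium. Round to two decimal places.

176.04

The follower Echo best-responds to any q_X: π_E = (76 - 3Q)q_E - 19q_E.
Follower FOC: 57 - 3q_X - 6q_E = 0, so q_E(q_X) = (57 - 3q_X)/6.
Xenon substitutes q_E(q_X) into its own profit: π_X = q_X(76 - 3q_X - (57 - 3q_X)/2) - 15q_X = (95/2 - (3/2)q_X)q_X - 15q_X.
Maximising: ∂π_X/∂q_X = 65/2 - 3q_X = 0, giving q_X = 65/6.
Then q_E = (57 - 3·(65/6))/6 = 49/12.
Price P = 76 - 3·(179/12) = 125/4.
Xenon's profit: (125/4 - 15)·(65/6) = 176.0417.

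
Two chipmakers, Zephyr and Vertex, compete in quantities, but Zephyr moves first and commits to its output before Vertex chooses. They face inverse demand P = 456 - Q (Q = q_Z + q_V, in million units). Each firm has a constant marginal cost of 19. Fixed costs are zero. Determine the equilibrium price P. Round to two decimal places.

The follower Vertex best-responds to any q_Z: π_V = (456 - Q)q_V - 19q_V.
Setting the follower's marginal profit to zero, 437 - q_Z - 2q_V = 0, i.e. q_V = (437 - q_Z)/2.
Zephyr substitutes q_V(q_Z) into its own profit: π_Z = q_Z(456 - q_Z - (437 - q_Z)/2) - 19q_Z = (475/2 - (1/2)q_Z)q_Z - 19q_Z.
The leader's first-order condition 437/2 - q_Z = 0 yields q_Z = 437/2.
Then q_V = (437 - 437/2)/2 = 437/4.
Total output Q = 1311/4, so price P = 456 - 1311/4 = 513/4.

128.25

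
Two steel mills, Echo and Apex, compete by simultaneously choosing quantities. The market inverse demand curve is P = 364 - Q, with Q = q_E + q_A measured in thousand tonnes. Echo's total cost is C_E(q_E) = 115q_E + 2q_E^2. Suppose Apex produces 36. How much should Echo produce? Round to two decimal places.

With the rival's output fixed at 36, Echo's profit is π_E = (364 - 36 - q_E)q_E - (115q_E + 2q_E²) = (328 - q_E)q_E - (115q_E + 2q_E²).
∂π_E/∂q_E = 213 - 6q_E = 0, so q_E = 71/2.

35.50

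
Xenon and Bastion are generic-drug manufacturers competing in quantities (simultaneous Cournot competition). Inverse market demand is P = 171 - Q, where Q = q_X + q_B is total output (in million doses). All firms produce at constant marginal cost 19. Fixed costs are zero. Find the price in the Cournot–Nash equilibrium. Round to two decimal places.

69.67

A representative firm's profit is π_i = q_i(171 - Q) - 19q_i.
Setting ∂π_i/∂q_i = 0 with rivals' quantities fixed: 152 - 2q_i - q_j = 0.
By symmetry each firm produces the same amount; substituting q_j = q_i yields q_i = 152/3.
Total output Q = 304/3, so price P = 171 - 304/3 = 209/3.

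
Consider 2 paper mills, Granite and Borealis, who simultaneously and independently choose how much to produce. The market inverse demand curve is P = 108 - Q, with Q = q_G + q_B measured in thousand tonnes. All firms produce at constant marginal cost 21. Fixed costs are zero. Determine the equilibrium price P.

A representative firm's profit is π_i = q_i(108 - Q) - 21q_i.
Setting ∂π_i/∂q_i = 0 with rivals' quantities fixed: 87 - 2q_i - q_j = 0.
With identical firms every q_j equals q_i, so q_j = q_i and 87 = 3q_i, giving q_i = 29.
Total output Q = 58, so price P = 108 - 58 = 50.

50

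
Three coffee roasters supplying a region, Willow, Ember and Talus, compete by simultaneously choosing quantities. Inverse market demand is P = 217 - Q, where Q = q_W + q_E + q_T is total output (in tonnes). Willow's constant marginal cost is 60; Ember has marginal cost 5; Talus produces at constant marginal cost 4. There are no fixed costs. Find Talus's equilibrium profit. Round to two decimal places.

4556.25

Willow's profit: π_W = (217 - Q)q_W - (60q_W). Setting ∂π_W/∂q_W = 0: 157 - 2q_W - (q_E + q_T) = 0.
Ember's first-order condition: 212 - 2q_E - (q_W + q_T) = 0.
Talus's first-order condition: 213 - 2q_T - (q_W + q_E) = 0.
Adding the 3 conditions: 582 − 2Q − 2Q = 0, i.e. Q = 291/2.
Back-substituting: q_W = (157 − 291/2) = 23/2, q_E = (212 − 291/2) = 133/2, q_T = (213 − 291/2) = 135/2.
Price P = 217 - 291/2 = 143/2.
Talus's profit: (143/2 - 4)·(135/2) = 4556.2500.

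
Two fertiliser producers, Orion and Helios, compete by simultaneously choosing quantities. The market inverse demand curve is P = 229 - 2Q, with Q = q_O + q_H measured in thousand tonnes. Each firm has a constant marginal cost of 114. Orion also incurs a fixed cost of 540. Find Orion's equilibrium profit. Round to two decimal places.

194.72

A representative firm's profit is π_i = q_i(229 - 2Q) - 114q_i.
Setting ∂π_i/∂q_i = 0 with rivals' quantities fixed: 115 - 4q_i - 2q_j = 0.
By symmetry each firm produces the same amount; substituting q_j = q_i yields q_i = 115/6.
Price P = 229 - 2·(115/3) = 457/3.
Orion's profit: (457/3 - 114)·(115/6) - 540 = 194.7222.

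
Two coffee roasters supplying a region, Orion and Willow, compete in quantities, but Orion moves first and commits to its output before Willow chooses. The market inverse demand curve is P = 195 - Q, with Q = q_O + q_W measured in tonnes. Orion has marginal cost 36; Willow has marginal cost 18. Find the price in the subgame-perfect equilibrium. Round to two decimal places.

71.25

The follower Willow best-responds to any q_O: π_W = (195 - Q)q_W - 18q_W.
Setting the follower's marginal profit to zero, 177 - q_O - 2q_W = 0, i.e. q_W = (177 - q_O)/2.
Orion substitutes q_W(q_O) into its own profit: π_O = q_O(195 - q_O - (177 - q_O)/2) - 36q_O = (213/2 - (1/2)q_O)q_O - 36q_O.
The leader's first-order condition 141/2 - q_O = 0 yields q_O = 141/2.
Then q_W = (177 - 141/2)/2 = 213/4.
Total output Q = 495/4, so price P = 195 - 495/4 = 285/4.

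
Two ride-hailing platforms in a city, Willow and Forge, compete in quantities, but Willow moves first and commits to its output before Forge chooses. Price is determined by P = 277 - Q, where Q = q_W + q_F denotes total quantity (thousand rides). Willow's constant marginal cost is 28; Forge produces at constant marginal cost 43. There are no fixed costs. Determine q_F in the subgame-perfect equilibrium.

The follower Forge best-responds to any q_W: π_F = (277 - Q)q_F - 43q_F.
Follower FOC: 234 - q_W - 2q_F = 0, so q_F(q_W) = (234 - q_W)/2.
The leader anticipates this reaction. Substituting into P = 277 - Q gives P = 160 - (1/2)q_W, so π_W = (160 - (1/2)q_W)q_W - 28q_W.
Leader FOC: 132 - q_W = 0, so q_W = 132.
Then q_F = (234 - 132)/2 = 51.

51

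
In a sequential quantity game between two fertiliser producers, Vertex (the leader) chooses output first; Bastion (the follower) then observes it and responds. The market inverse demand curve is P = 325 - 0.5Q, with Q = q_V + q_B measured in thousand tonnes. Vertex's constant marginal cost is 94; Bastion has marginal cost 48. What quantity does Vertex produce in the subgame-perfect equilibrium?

185

The follower Bastion best-responds to any q_V: π_B = (325 - 0.5Q)q_B - 48q_B.
Follower FOC: 277 - (1/2)q_V - q_B = 0, so q_B(q_V) = (277 - (1/2)q_V).
The leader anticipates this reaction. Substituting into P = 325 - 0.5Q gives P = 373/2 - (1/4)q_V, so π_V = (373/2 - (1/4)q_V)q_V - 94q_V.
Maximising: ∂π_V/∂q_V = 185/2 - (1/2)q_V = 0, giving q_V = 185.
Then q_B = (277 - (1/2)·185) = 369/2.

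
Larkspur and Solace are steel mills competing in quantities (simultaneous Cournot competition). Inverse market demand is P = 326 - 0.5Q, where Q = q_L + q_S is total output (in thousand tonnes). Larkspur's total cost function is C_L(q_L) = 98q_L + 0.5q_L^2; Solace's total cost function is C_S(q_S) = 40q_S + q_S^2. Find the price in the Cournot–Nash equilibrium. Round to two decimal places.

Larkspur's profit: π_L = (326 - 0.5Q)q_L - (98q_L + (1/2)q_L²). Setting ∂π_L/∂q_L = 0: 228 - 2q_L - (1/2)(q_S) = 0.
Solace's profit: π_S = (326 - 0.5Q)q_S - (40q_S + q_S²). Setting ∂π_S/∂q_S = 0: 286 - 3q_S - (1/2)(q_L) = 0.
Rearranging gives the reaction functions q_L = (228 - (1/2)q_S)/2 and q_S = (286 - (1/2)q_L)/3.
Substituting one into the other gives q_L = 94.0870 and q_S = 1832/23.
Total output Q = 173.7391, so price P = 326 - (1/2)·173.7391 = 239.1304.

239.13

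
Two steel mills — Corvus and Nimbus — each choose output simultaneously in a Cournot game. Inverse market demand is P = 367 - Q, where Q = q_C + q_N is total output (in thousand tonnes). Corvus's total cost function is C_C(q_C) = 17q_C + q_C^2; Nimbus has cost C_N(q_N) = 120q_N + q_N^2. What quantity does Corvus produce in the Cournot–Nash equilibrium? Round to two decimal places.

Corvus's profit: π_C = (367 - Q)q_C - (17q_C + q_C²). Setting ∂π_C/∂q_C = 0: 350 - 4q_C - (q_N) = 0.
Nimbus's first-order condition: 247 - 4q_N - (q_C) = 0.
So q_C = (350 - q_N)/4 and q_N = (247 - q_C)/4.
Substituting one into the other gives q_C = 1153/15 and q_N = 638/15.

76.87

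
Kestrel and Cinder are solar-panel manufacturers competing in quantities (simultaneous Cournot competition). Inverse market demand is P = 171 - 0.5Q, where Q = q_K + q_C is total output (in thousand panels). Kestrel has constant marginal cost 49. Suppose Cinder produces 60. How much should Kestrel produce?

With the rival's output fixed at 60, Kestrel's profit is π_K = (171 - (1/2)·60 - (1/2)q_K)q_K - (49q_K) = (141 - (1/2)q_K)q_K - (49q_K).
∂π_K/∂q_K = 92 - q_K = 0, so q_K = 92.

92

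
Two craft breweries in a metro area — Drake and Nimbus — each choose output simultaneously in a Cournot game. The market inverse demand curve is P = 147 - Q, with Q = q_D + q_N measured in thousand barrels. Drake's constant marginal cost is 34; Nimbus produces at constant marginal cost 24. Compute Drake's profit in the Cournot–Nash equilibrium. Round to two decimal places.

1178.78

Drake's profit: π_D = (147 - Q)q_D - (34q_D). Setting ∂π_D/∂q_D = 0: 113 - 2q_D - (q_N) = 0.
Nimbus's profit: π_N = (147 - Q)q_N - (24q_N). Setting ∂π_N/∂q_N = 0: 123 - 2q_N - (q_D) = 0.
So q_D = (113 - q_N)/2 and q_N = (123 - q_D)/2.
Substituting one into the other gives q_D = 103/3 and q_N = 133/3.
Price P = 147 - 236/3 = 205/3.
Drake's profit: (205/3 - 34)·(103/3) = 1178.7778.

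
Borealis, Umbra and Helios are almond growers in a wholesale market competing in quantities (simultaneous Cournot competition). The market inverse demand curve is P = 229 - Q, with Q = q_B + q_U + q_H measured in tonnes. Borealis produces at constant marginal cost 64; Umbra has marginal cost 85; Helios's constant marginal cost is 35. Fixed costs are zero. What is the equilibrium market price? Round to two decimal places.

Borealis's profit: π_B = (229 - Q)q_B - (64q_B). Setting ∂π_B/∂q_B = 0: 165 - 2q_B - (q_U + q_H) = 0.
Umbra's profit: π_U = (229 - Q)q_U - (85q_U). Setting ∂π_U/∂q_U = 0: 144 - 2q_U - (q_B + q_H) = 0.
Helios's first-order condition: 194 - 2q_H - (q_B + q_U) = 0.
Adding the 3 first-order conditions: 503 − 4Q = 0, so Q = 503/4.
Back-substituting: q_B = (165 − 503/4) = 157/4, q_U = (144 − 503/4) = 73/4, q_H = (194 − 503/4) = 273/4.
Total output Q = 503/4, so price P = 229 - 503/4 = 413/4.

103.25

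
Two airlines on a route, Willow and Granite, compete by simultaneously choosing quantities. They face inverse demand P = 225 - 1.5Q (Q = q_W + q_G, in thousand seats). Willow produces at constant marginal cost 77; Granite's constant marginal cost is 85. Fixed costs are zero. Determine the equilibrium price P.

129

Willow's profit: π_W = (225 - 1.5Q)q_W - (77q_W). Setting ∂π_W/∂q_W = 0: 148 - 3q_W - (3/2)(q_G) = 0.
Granite's first-order condition: 140 - 3q_G - (3/2)(q_W) = 0.
Best responses: q_W = (148 - (3/2)q_G)/3, q_G = (140 - (3/2)q_W)/3.
Solving the pair: q_W = 104/3, q_G = 88/3.
Total output Q = 64, so price P = 225 - (3/2)·64 = 129.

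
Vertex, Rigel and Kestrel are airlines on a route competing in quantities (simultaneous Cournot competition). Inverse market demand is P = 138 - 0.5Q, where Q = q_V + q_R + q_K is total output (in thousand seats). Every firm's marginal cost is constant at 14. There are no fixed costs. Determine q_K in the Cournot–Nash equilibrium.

A representative firm's profit is π_i = q_i(138 - 0.5Q) - 14q_i.
Setting ∂π_i/∂q_i = 0 with rivals' quantities fixed: 124 - q_i - (1/2)·Σ_{j≠i} q_j = 0.
With identical firms every q_j equals q_i, so Σ_{j≠i} q_j = 2q_i and 124 = 2q_i, giving q_i = 62.

62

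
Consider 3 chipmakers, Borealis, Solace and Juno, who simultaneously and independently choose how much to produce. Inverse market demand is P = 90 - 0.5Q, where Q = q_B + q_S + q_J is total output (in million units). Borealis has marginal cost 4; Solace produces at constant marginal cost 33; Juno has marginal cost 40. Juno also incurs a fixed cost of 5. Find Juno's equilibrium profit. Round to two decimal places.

1.13

Borealis's profit: π_B = (90 - 0.5Q)q_B - (4q_B). Setting ∂π_B/∂q_B = 0: 86 - q_B - (1/2)(q_S + q_J) = 0.
Solace's first-order condition: 57 - q_S - (1/2)(q_B + q_J) = 0.
Juno's first-order condition: 50 - q_J - (1/2)(q_B + q_S) = 0.
Summing all 3 equations gives 193 − 2Q = 0, hence Q = 193/2.
Back-substituting: q_B = (86 − 193/4)/(1/2) = 151/2, q_S = (57 − 193/4)/(1/2) = 35/2, q_J = (50 − 193/4)/(1/2) = 7/2.
Price P = 90 - (1/2)·(193/2) = 167/4.
Juno's profit: (167/4 - 40)·(7/2) - 5 = 9/8.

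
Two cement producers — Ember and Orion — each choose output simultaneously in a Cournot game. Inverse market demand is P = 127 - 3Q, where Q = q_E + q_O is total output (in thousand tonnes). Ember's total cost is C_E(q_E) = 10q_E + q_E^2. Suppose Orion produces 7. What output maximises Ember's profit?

12

With the rival's output fixed at 7, Ember's profit is π_E = (127 - 3·7 - 3q_E)q_E - (10q_E + q_E²) = (106 - 3q_E)q_E - (10q_E + q_E²).
∂π_E/∂q_E = 96 - 8q_E = 0, so q_E = 12.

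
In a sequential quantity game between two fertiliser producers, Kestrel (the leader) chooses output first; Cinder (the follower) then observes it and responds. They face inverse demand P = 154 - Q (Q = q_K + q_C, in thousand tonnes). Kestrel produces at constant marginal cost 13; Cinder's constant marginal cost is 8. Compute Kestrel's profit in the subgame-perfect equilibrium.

Solve by backward induction. Given q_K, the follower Cinder maximises π_C = (154 - q_K - q_C)q_C - 8q_C.
Follower FOC: 146 - q_K - 2q_C = 0, so q_C(q_K) = (146 - q_K)/2.
Kestrel substitutes q_C(q_K) into its own profit: π_K = q_K(154 - q_K - (146 - q_K)/2) - 13q_K = (81 - (1/2)q_K)q_K - 13q_K.
Leader FOC: 68 - q_K = 0, so q_K = 68.
Then q_C = (146 - 68)/2 = 39.
Price P = 154 - 107 = 47.
Kestrel's profit: (47 - 13)·68 = 2312.

2312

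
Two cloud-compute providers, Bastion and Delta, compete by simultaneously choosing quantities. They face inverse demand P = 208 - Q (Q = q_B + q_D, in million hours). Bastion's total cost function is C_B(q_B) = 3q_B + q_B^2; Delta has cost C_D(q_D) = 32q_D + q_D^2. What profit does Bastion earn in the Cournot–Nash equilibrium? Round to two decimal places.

Bastion's profit: π_B = (208 - Q)q_B - (3q_B + q_B²). Setting ∂π_B/∂q_B = 0: 205 - 4q_B - (q_D) = 0.
Delta's profit: π_D = (208 - Q)q_D - (32q_D + q_D²). Setting ∂π_D/∂q_D = 0: 176 - 4q_D - (q_B) = 0.
Rearranging gives the reaction functions q_B = (205 - q_D)/4 and q_D = (176 - q_B)/4.
Solving the pair: q_B = 644/15, q_D = 499/15.
Price P = 208 - 381/5 = 659/5.
Bastion's profit: (659/5)·(644/15) - 3·(644/15) - (644/15)² = 3686.5422.

3686.54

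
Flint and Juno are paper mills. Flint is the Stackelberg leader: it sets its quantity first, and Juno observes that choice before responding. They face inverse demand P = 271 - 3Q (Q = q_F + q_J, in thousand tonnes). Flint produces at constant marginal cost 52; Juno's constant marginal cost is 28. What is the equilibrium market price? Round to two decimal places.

100.75

Solve by backward induction. Given q_F, the follower Juno maximises π_J = (271 - 3q_F - 3q_J)q_J - 28q_J.
Follower FOC: 243 - 3q_F - 6q_J = 0, so q_J(q_F) = (243 - 3q_F)/6.
The leader anticipates this reaction. Substituting into P = 271 - 3Q gives P = 299/2 - (3/2)q_F, so π_F = (299/2 - (3/2)q_F)q_F - 52q_F.
Maximising: ∂π_F/∂q_F = 195/2 - 3q_F = 0, giving q_F = 65/2.
Then q_J = (243 - 3·(65/2))/6 = 97/4.
Total output Q = 227/4, so price P = 271 - 3·(227/4) = 403/4.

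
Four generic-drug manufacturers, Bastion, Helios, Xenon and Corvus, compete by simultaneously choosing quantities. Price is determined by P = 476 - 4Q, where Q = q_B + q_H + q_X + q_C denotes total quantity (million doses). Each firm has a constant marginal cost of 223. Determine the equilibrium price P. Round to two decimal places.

Each firm earns π_i = (476 - 4Q)q_i - 223q_i.
Setting ∂π_i/∂q_i = 0 with rivals' quantities fixed: 253 - 8q_i - 4·Σ_{j≠i} q_j = 0.
By symmetry each firm produces the same amount; substituting Σ_{j≠i} q_j = 3q_i yields q_i = 253/20.
Total output Q = 253/5, so price P = 476 - 4·(253/5) = 1368/5.

273.60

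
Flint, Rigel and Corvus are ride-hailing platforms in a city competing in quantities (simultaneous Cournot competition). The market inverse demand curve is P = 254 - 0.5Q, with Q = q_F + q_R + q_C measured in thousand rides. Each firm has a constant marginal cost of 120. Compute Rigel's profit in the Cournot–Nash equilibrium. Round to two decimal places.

2244.50

Each firm earns π_i = (254 - 0.5Q)q_i - 120q_i.
First-order condition (treating rivals' output as given): 134 - q_i - (1/2)·Σ_{j≠i} q_j = 0.
With identical firms every q_j equals q_i, so Σ_{j≠i} q_j = 2q_i and 134 = 2q_i, giving q_i = 67.
Price P = 254 - (1/2)·201 = 307/2.
Rigel's profit: (307/2 - 120)·67 = 2244.5000.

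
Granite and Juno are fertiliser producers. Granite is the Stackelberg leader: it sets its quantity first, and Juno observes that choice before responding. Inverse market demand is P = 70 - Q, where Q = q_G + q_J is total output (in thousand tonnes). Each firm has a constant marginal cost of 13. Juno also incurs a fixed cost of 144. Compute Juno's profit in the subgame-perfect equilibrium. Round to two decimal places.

59.06

The follower Juno best-responds to any q_G: π_J = (70 - Q)q_J - 13q_J.
Setting the follower's marginal profit to zero, 57 - q_G - 2q_J = 0, i.e. q_J = (57 - q_G)/2.
The leader anticipates this reaction. Substituting into P = 70 - Q gives P = 83/2 - (1/2)q_G, so π_G = (83/2 - (1/2)q_G)q_G - 13q_G.
Leader FOC: 57/2 - q_G = 0, so q_G = 57/2.
Then q_J = (57 - 57/2)/2 = 57/4.
Price P = 70 - 171/4 = 109/4.
Juno's profit: (109/4 - 13)·(57/4) - 144 = 945/16.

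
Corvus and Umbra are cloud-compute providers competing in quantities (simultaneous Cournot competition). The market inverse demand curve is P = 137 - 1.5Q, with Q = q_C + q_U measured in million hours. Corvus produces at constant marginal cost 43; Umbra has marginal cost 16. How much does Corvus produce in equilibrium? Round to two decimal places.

14.89

Corvus's profit: π_C = (137 - 1.5Q)q_C - (43q_C). Setting ∂π_C/∂q_C = 0: 94 - 3q_C - (3/2)(q_U) = 0.
Umbra's first-order condition: 121 - 3q_U - (3/2)(q_C) = 0.
Rearranging gives the reaction functions q_C = (94 - (3/2)q_U)/3 and q_U = (121 - (3/2)q_C)/3.
Substituting one into the other gives q_C = 134/9 and q_U = 296/9.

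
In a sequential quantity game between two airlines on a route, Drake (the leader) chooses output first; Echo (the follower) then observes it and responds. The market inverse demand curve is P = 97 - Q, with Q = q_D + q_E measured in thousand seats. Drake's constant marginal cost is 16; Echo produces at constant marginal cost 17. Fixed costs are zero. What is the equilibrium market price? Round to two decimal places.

36.50

Solve by backward induction. Given q_D, the follower Echo maximises π_E = (97 - q_D - q_E)q_E - 17q_E.
Setting the follower's marginal profit to zero, 80 - q_D - 2q_E = 0, i.e. q_E = (80 - q_D)/2.
Drake substitutes q_E(q_D) into its own profit: π_D = q_D(97 - q_D - (80 - q_D)/2) - 16q_D = (57 - (1/2)q_D)q_D - 16q_D.
The leader's first-order condition 41 - q_D = 0 yields q_D = 41.
Then q_E = (80 - 41)/2 = 39/2.
Total output Q = 121/2, so price P = 97 - 121/2 = 73/2.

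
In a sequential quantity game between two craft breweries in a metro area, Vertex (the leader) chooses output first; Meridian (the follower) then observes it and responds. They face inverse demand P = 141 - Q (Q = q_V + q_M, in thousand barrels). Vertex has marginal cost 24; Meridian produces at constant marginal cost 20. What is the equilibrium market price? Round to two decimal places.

52.25

Solve by backward induction. Given q_V, the follower Meridian maximises π_M = (141 - q_V - q_M)q_M - 20q_M.
Follower FOC: 121 - q_V - 2q_M = 0, so q_M(q_V) = (121 - q_V)/2.
The leader anticipates this reaction. Substituting into P = 141 - Q gives P = 161/2 - (1/2)q_V, so π_V = (161/2 - (1/2)q_V)q_V - 24q_V.
Maximising: ∂π_V/∂q_V = 113/2 - q_V = 0, giving q_V = 113/2.
Then q_M = (121 - 113/2)/2 = 129/4.
Total output Q = 355/4, so price P = 141 - 355/4 = 209/4.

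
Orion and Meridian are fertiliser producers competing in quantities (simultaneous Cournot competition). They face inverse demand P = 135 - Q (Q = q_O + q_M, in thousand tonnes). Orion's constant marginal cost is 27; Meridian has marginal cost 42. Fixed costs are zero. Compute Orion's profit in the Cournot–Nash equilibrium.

1681

Orion's profit: π_O = (135 - Q)q_O - (27q_O). Setting ∂π_O/∂q_O = 0: 108 - 2q_O - (q_M) = 0.
Meridian's profit: π_M = (135 - Q)q_M - (42q_M). Setting ∂π_M/∂q_M = 0: 93 - 2q_M - (q_O) = 0.
Best responses: q_O = (108 - q_M)/2, q_M = (93 - q_O)/2.
Substituting one into the other gives q_O = 41 and q_M = 26.
Price P = 135 - 67 = 68.
Orion's profit: (68 - 27)·41 = 1681.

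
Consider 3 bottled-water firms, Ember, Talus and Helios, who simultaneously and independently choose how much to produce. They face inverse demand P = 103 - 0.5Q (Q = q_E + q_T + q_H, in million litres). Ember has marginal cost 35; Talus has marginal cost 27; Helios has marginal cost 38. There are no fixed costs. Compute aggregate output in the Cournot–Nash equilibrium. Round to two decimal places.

Ember's profit: π_E = (103 - 0.5Q)q_E - (35q_E). Setting ∂π_E/∂q_E = 0: 68 - q_E - (1/2)(q_T + q_H) = 0.
Talus's profit: π_T = (103 - 0.5Q)q_T - (27q_T). Setting ∂π_T/∂q_T = 0: 76 - q_T - (1/2)(q_E + q_H) = 0.
Helios's profit: π_H = (103 - 0.5Q)q_H - (38q_H). Setting ∂π_H/∂q_H = 0: 65 - q_H - (1/2)(q_E + q_T) = 0.
Adding the 3 first-order conditions: 209 − 2Q = 0, so Q = 209/2.
Back-substituting: q_E = (68 − 209/4)/(1/2) = 63/2, q_T = (76 − 209/4)/(1/2) = 95/2, q_H = (65 − 209/4)/(1/2) = 51/2.
Total output Q = 63/2 + 95/2 + 51/2 = 209/2.

104.50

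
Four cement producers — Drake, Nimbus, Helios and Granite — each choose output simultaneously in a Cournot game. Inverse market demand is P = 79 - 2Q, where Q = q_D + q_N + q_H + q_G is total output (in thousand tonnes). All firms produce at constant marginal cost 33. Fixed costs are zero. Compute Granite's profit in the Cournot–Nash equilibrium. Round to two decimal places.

42.32

Each firm earns π_i = (79 - 2Q)q_i - 33q_i.
First-order condition (treating rivals' output as given): 46 - 4q_i - 2·Σ_{j≠i} q_j = 0.
By symmetry each firm produces the same amount; substituting Σ_{j≠i} q_j = 3q_i yields q_i = 46/10 = 23/5.
Price P = 79 - 2·(92/5) = 211/5.
Granite's profit: (211/5 - 33)·(23/5) = 1058/25.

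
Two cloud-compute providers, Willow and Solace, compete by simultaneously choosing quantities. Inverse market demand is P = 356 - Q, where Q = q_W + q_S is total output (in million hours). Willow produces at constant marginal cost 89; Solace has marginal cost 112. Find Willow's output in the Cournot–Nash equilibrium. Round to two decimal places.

Willow's profit: π_W = (356 - Q)q_W - (89q_W). Setting ∂π_W/∂q_W = 0: 267 - 2q_W - (q_S) = 0.
Solace's profit: π_S = (356 - Q)q_S - (112q_S). Setting ∂π_S/∂q_S = 0: 244 - 2q_S - (q_W) = 0.
Best responses: q_W = (267 - q_S)/2, q_S = (244 - q_W)/2.
Solving the pair: q_W = 290/3, q_S = 221/3.

96.67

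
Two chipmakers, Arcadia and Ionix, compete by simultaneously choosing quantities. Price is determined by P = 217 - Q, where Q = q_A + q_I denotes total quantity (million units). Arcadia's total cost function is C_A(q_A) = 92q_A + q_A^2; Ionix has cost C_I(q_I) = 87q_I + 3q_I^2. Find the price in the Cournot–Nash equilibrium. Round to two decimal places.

176.19

Arcadia's profit: π_A = (217 - Q)q_A - (92q_A + q_A²). Setting ∂π_A/∂q_A = 0: 125 - 4q_A - (q_I) = 0.
Ionix's profit: π_I = (217 - Q)q_I - (87q_I + 3q_I²). Setting ∂π_I/∂q_I = 0: 130 - 8q_I - (q_A) = 0.
Best responses: q_A = (125 - q_I)/4, q_I = (130 - q_A)/8.
Solving the pair: q_A = 870/31, q_I = 395/31.
Total output Q = 1265/31, so price P = 217 - 1265/31 = 176.1935.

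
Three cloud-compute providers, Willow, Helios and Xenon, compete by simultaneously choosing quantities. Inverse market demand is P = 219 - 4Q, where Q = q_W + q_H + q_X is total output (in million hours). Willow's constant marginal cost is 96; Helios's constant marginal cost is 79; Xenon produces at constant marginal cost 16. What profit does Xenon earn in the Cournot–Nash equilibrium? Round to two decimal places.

Willow's profit: π_W = (219 - 4Q)q_W - (96q_W). Setting ∂π_W/∂q_W = 0: 123 - 8q_W - 4(q_H + q_X) = 0.
Helios's profit: π_H = (219 - 4Q)q_H - (79q_H). Setting ∂π_H/∂q_H = 0: 140 - 8q_H - 4(q_W + q_X) = 0.
Xenon's first-order condition: 203 - 8q_X - 4(q_W + q_H) = 0.
Summing all 3 equations gives 466 − 16Q = 0, hence Q = 233/8.
Back-substituting: q_W = (123 − 233/2)/4 = 13/8, q_H = (140 − 233/2)/4 = 47/8, q_X = (203 − 233/2)/4 = 173/8.
Price P = 219 - 4·(233/8) = 205/2.
Xenon's profit: (205/2 - 16)·(173/8) = 1870.5625.

1870.56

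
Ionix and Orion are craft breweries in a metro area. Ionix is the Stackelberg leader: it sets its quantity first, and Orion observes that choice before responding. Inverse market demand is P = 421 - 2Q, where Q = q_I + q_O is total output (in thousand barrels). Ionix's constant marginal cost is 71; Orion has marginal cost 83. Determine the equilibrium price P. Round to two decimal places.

Solve by backward induction. Given q_I, the follower Orion maximises π_O = (421 - 2q_I - 2q_O)q_O - 83q_O.
Follower FOC: 338 - 2q_I - 4q_O = 0, so q_O(q_I) = (338 - 2q_I)/4.
The leader anticipates this reaction. Substituting into P = 421 - 2Q gives P = 252 - q_I, so π_I = (252 - q_I)q_I - 71q_I.
Leader FOC: 181 - 2q_I = 0, so q_I = 181/2.
Then q_O = (338 - 2·(181/2))/4 = 157/4.
Total output Q = 519/4, so price P = 421 - 2·(519/4) = 323/2.

161.50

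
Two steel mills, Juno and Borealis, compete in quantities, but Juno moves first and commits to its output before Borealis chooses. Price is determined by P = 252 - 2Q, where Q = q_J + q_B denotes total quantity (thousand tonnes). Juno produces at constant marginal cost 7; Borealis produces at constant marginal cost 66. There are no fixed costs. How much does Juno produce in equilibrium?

76

The follower Borealis best-responds to any q_J: π_B = (252 - 2Q)q_B - 66q_B.
∂π_B/∂q_B = 186 - 2q_J - 4q_B = 0 gives the reaction function q_B = (186 - 2q_J)/4.
The leader anticipates this reaction. Substituting into P = 252 - 2Q gives P = 159 - q_J, so π_J = (159 - q_J)q_J - 7q_J.
The leader's first-order condition 152 - 2q_J = 0 yields q_J = 76.
Then q_B = (186 - 2·76)/4 = 17/2.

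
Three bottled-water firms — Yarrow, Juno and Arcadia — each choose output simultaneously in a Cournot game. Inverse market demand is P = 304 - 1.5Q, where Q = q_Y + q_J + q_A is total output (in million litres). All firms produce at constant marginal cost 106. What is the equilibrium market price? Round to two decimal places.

A representative firm's profit is π_i = q_i(304 - 1.5Q) - 106q_i.
First-order condition (treating rivals' output as given): 198 - 3q_i - (3/2)·Σ_{j≠i} q_j = 0.
With identical firms every q_j equals q_i, so Σ_{j≠i} q_j = 2q_i and 198 = 6q_i, giving q_i = 33.
Total output Q = 99, so price P = 304 - (3/2)·99 = 311/2.

155.50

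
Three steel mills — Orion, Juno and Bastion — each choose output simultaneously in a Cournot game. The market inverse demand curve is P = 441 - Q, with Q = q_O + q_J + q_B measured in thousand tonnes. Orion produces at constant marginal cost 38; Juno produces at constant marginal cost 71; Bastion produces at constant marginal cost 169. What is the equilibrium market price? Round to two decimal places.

Orion's profit: π_O = (441 - Q)q_O - (38q_O). Setting ∂π_O/∂q_O = 0: 403 - 2q_O - (q_J + q_B) = 0.
Juno's first-order condition: 370 - 2q_J - (q_O + q_B) = 0.
Bastion's first-order condition: 272 - 2q_B - (q_O + q_J) = 0.
Summing all 3 equations gives 1045 − 4Q = 0, hence Q = 1045/4.
Back-substituting: q_O = (403 − 1045/4) = 567/4, q_J = (370 − 1045/4) = 435/4, q_B = (272 − 1045/4) = 43/4.
Total output Q = 1045/4, so price P = 441 - 1045/4 = 719/4.

179.75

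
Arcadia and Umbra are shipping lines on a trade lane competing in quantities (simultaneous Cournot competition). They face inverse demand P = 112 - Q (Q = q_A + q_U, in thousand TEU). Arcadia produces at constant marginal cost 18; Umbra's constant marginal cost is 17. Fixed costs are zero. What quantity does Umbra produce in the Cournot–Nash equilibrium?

Arcadia's profit: π_A = (112 - Q)q_A - (18q_A). Setting ∂π_A/∂q_A = 0: 94 - 2q_A - (q_U) = 0.
Umbra's profit: π_U = (112 - Q)q_U - (17q_U). Setting ∂π_U/∂q_U = 0: 95 - 2q_U - (q_A) = 0.
Rearranging gives the reaction functions q_A = (94 - q_U)/2 and q_U = (95 - q_A)/2.
Substituting one into the other gives q_A = 31 and q_U = 32.

32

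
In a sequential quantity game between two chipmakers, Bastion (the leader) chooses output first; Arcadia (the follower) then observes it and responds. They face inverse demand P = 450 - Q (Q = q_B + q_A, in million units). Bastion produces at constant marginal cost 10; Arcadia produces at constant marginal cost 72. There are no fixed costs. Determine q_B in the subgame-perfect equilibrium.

251

Solve by backward induction. Given q_B, the follower Arcadia maximises π_A = (450 - q_B - q_A)q_A - 72q_A.
Setting the follower's marginal profit to zero, 378 - q_B - 2q_A = 0, i.e. q_A = (378 - q_B)/2.
Bastion substitutes q_A(q_B) into its own profit: π_B = q_B(450 - q_B - (378 - q_B)/2) - 10q_B = (261 - (1/2)q_B)q_B - 10q_B.
Maximising: ∂π_B/∂q_B = 251 - q_B = 0, giving q_B = 251.
Then q_A = (378 - 251)/2 = 127/2.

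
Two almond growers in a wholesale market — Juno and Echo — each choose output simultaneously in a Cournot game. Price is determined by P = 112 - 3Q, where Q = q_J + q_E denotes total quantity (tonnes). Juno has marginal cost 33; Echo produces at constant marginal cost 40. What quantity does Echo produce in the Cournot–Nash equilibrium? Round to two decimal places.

7.22

Juno's profit: π_J = (112 - 3Q)q_J - (33q_J). Setting ∂π_J/∂q_J = 0: 79 - 6q_J - 3(q_E) = 0.
Echo's first-order condition: 72 - 6q_E - 3(q_J) = 0.
Rearranging gives the reaction functions q_J = (79 - 3q_E)/6 and q_E = (72 - 3q_J)/6.
Substituting one into the other gives q_J = 86/9 and q_E = 65/9.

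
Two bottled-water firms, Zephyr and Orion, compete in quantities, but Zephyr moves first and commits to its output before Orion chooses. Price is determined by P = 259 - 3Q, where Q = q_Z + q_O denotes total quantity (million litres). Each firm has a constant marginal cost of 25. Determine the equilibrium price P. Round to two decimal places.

83.50

Solve by backward induction. Given q_Z, the follower Orion maximises π_O = (259 - 3q_Z - 3q_O)q_O - 25q_O.
Follower FOC: 234 - 3q_Z - 6q_O = 0, so q_O(q_Z) = (234 - 3q_Z)/6.
Zephyr substitutes q_O(q_Z) into its own profit: π_Z = q_Z(259 - 3q_Z - (234 - 3q_Z)/2) - 25q_Z = (142 - (3/2)q_Z)q_Z - 25q_Z.
The leader's first-order condition 117 - 3q_Z = 0 yields q_Z = 39.
Then q_O = (234 - 3·39)/6 = 39/2.
Total output Q = 117/2, so price P = 259 - 3·(117/2) = 167/2.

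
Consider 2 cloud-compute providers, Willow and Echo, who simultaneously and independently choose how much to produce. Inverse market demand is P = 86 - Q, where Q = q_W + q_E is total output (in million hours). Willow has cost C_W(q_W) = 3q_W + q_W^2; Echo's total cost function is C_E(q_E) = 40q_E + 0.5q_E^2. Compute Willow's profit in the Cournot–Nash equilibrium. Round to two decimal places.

Willow's profit: π_W = (86 - Q)q_W - (3q_W + q_W²). Setting ∂π_W/∂q_W = 0: 83 - 4q_W - (q_E) = 0.
Echo's profit: π_E = (86 - Q)q_E - (40q_E + (1/2)q_E²). Setting ∂π_E/∂q_E = 0: 46 - 3q_E - (q_W) = 0.
So q_W = (83 - q_E)/4 and q_E = (46 - q_W)/3.
Substituting one into the other gives q_W = 203/11 and q_E = 101/11.
Price P = 86 - 304/11 = 642/11.
Willow's profit: (642/11)·(203/11) - 3·(203/11) - (203/11)² = 681.1405.

681.14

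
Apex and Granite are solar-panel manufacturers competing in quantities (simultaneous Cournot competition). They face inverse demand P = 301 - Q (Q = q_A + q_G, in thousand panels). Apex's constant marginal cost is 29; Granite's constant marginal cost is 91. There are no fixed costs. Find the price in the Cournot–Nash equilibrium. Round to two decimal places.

Apex's profit: π_A = (301 - Q)q_A - (29q_A). Setting ∂π_A/∂q_A = 0: 272 - 2q_A - (q_G) = 0.
Granite's profit: π_G = (301 - Q)q_G - (91q_G). Setting ∂π_G/∂q_G = 0: 210 - 2q_G - (q_A) = 0.
Rearranging gives the reaction functions q_A = (272 - q_G)/2 and q_G = (210 - q_A)/2.
Solving the pair: q_A = 334/3, q_G = 148/3.
Total output Q = 482/3, so price P = 301 - 482/3 = 421/3.

140.33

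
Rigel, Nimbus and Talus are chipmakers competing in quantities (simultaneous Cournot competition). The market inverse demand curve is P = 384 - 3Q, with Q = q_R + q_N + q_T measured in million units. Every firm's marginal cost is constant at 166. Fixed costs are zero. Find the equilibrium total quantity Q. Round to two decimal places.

A representative firm's profit is π_i = q_i(384 - 3Q) - 166q_i.
Setting ∂π_i/∂q_i = 0 with rivals' quantities fixed: 218 - 6q_i - 3·Σ_{j≠i} q_j = 0.
With identical firms every q_j equals q_i, so Σ_{j≠i} q_j = 2q_i and 218 = 12q_i, giving q_i = 109/6.
Total output Q = 109/6 + 109/6 + 109/6 = 109/2.

54.50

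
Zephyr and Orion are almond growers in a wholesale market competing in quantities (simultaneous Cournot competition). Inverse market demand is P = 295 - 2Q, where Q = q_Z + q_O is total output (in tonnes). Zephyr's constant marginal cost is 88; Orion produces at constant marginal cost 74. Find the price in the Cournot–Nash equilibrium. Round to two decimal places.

Zephyr's profit: π_Z = (295 - 2Q)q_Z - (88q_Z). Setting ∂π_Z/∂q_Z = 0: 207 - 4q_Z - 2(q_O) = 0.
Orion's first-order condition: 221 - 4q_O - 2(q_Z) = 0.
Best responses: q_Z = (207 - 2q_O)/4, q_O = (221 - 2q_Z)/4.
Solving the pair: q_Z = 193/6, q_O = 235/6.
Total output Q = 214/3, so price P = 295 - 2·(214/3) = 457/3.

152.33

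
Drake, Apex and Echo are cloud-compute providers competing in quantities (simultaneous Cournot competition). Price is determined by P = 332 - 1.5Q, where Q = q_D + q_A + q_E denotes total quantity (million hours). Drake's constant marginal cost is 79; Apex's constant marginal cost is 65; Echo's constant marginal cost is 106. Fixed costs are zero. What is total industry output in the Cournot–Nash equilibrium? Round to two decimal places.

Drake's profit: π_D = (332 - 1.5Q)q_D - (79q_D). Setting ∂π_D/∂q_D = 0: 253 - 3q_D - (3/2)(q_A + q_E) = 0.
Apex's profit: π_A = (332 - 1.5Q)q_A - (65q_A). Setting ∂π_A/∂q_A = 0: 267 - 3q_A - (3/2)(q_D + q_E) = 0.
Echo's profit: π_E = (332 - 1.5Q)q_E - (106q_E). Setting ∂π_E/∂q_E = 0: 226 - 3q_E - (3/2)(q_D + q_A) = 0.
Adding the 3 first-order conditions: 746 − 6Q = 0, so Q = 373/3.
Back-substituting: q_D = (253 − 373/2)/(3/2) = 133/3, q_A = (267 − 373/2)/(3/2) = 161/3, q_E = (226 − 373/2)/(3/2) = 79/3.
Total output Q = 133/3 + 161/3 + 79/3 = 373/3.

124.33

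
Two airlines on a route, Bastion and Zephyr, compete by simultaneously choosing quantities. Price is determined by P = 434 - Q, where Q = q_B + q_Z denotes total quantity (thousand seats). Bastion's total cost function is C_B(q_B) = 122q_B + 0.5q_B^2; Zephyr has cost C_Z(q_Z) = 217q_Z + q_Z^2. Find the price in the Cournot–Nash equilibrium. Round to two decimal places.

309.45

Bastion's profit: π_B = (434 - Q)q_B - (122q_B + (1/2)q_B²). Setting ∂π_B/∂q_B = 0: 312 - 3q_B - (q_Z) = 0.
Zephyr's first-order condition: 217 - 4q_Z - (q_B) = 0.
So q_B = (312 - q_Z)/3 and q_Z = (217 - q_B)/4.
Solving the pair: q_B = 1031/11, q_Z = 339/11.
Total output Q = 1370/11, so price P = 434 - 1370/11 = 309.4545.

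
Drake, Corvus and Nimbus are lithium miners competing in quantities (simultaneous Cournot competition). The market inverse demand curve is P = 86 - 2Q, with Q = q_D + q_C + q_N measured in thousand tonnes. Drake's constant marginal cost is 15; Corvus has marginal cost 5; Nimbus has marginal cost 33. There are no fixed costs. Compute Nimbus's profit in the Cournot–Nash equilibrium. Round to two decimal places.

1.53

Drake's profit: π_D = (86 - 2Q)q_D - (15q_D). Setting ∂π_D/∂q_D = 0: 71 - 4q_D - 2(q_C + q_N) = 0.
Corvus's first-order condition: 81 - 4q_C - 2(q_D + q_N) = 0.
Nimbus's profit: π_N = (86 - 2Q)q_N - (33q_N). Setting ∂π_N/∂q_N = 0: 53 - 4q_N - 2(q_D + q_C) = 0.
Adding the 3 conditions: 205 − 4Q − 4Q = 0, i.e. Q = 205/8.
Back-substituting: q_D = (71 − 205/4)/2 = 79/8, q_C = (81 − 205/4)/2 = 119/8, q_N = (53 − 205/4)/2 = 7/8.
Price P = 86 - 2·(205/8) = 139/4.
Nimbus's profit: (139/4 - 33)·(7/8) = 49/32.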